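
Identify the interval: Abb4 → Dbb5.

perfect fourth

A to D spans four letter names (A-B-C-D), so the interval is some kind of fourth.
The perfect fourth spans 5 semitones, and Abb4 to Dbb5 is exactly 5 semitones — so this is a perfect fourth.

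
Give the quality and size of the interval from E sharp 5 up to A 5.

d4

E to A spans four letter names (E-F-G-A): a fourth.
E#5 to A5 spans 4 semitones — one semitone narrower than the perfect fourth (5) — giving a diminished fourth.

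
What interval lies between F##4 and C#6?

diminished twelfth

F to C spans five letter names (F-G-A-B-C), plus an octave: a twelfth.
F##4 to C#6 spans 18 semitones — one semitone narrower than the perfect twelfth (19) — giving a diminished twelfth.
(Equivalently, a compound diminished fifth: a diminished fifth plus an octave.)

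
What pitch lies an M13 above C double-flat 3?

Counting six letter names plus an octave up from C lands on A.
A major thirteenth is 21 semitones; 21 semitones up from Cbb3 gives Abb4.

A double-flat 4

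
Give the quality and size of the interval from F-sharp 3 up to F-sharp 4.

F to F is the same letter name, plus an octave: an octave.
F#3 to F#4 is 12 semitones, matching the perfect octave exactly, so the quality is perfect.

perfect 8th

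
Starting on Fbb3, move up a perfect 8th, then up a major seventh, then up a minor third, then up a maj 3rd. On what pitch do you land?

A perfect octave up from Fbb3 is Fbb4.
A major seventh up from Fbb4 is Ebb5.
A minor third up from Ebb5 is Gbb5.
A major third up from Gbb5 is Bbb5.

Bbb5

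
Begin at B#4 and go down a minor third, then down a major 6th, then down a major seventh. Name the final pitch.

C#3

A minor third down from B#4 is G##4.
G##4 down a major sixth → B#3 (9 semitones).
Down a major seventh from B#3: C#3 (11 semitones down).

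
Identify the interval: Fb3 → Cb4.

perfect fifth

F to C spans five letter names (F-G-A-B-C) — that makes it a fifth of some quality.
The perfect fifth spans 7 semitones, and Fb3 to Cb4 is exactly 7 semitones — so this is a perfect fifth.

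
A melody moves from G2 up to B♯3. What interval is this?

G to B spans three letter names (G-A-B), plus an octave: a tenth.
The major tenth is 16 semitones; here we have 17, one semitone wider: augmented.
(Equivalently, a compound augmented third: an augmented third plus an octave.)

augmented tenth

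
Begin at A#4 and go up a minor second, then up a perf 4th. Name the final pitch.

E5

A#4 up a minor second → B4 (1 semitone).
B4 up a perfect fourth → E5 (5 semitones).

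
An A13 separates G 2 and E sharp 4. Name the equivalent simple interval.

Subtracting seven from the interval number removes an octave: 13 − 7 = 6.
Quality carries through unchanged, so the simple form is an augmented sixth.

A6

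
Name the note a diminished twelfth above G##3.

D#5

The twelfth's letter: G up five letter names plus an octave → D.
Moving 18 semitones up from G##3 (the size of a diminished twelfth) reaches D#5.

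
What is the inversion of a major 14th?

minor 2nd

First reduce the compound major fourteenth to its simple form, a major seventh.
Inverted interval numbers add to nine, so a seventh pairs with a second (7 + 2 = 9).
Quality inverts too: major becomes minor. That makes the inversion a minor second.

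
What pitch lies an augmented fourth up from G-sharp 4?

C-double-sharp 5

Four letter names up from G: C.
An augmented fourth spans 6 semitones, so from G#4 the target pitch is C##5.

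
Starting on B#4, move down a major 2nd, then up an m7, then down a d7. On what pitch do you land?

A##4

B#4 down a major second → A#4 (2 semitones).
Up a minor seventh from A#4: G#5 (10 semitones up).
Down a diminished seventh from G#5: A##4 (9 semitones down).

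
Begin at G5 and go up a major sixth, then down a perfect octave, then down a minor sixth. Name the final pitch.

G#4

G5 up a major sixth → E6 (9 semitones).
A perfect octave down from E6 is E5.
A minor sixth down from E5 is G#4.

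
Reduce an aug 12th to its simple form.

Subtracting seven from the interval number removes an octave: 12 − 7 = 5.
That makes an augmented twelfth a compound augmented fifth — an octave plus an augmented fifth.

A5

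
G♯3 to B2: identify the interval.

M6

Descending from G#3 to B2 is the same interval as ascending B2 to G#3.
B to G spans six letter names (B-C-D-E-F-G), so the interval is some kind of sixth.
The major sixth spans 9 semitones, and B2 to G#3 is exactly 9 semitones — so this is a major sixth.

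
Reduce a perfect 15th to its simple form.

perfect octave

Take out an octave (7 from the number): 15 − 7 = 8.
That makes a perfect fifteenth a compound perfect octave — an octave plus a perfect octave.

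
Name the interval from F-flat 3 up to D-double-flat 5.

F to D spans six letter names (F-G-A-B-C-D), plus an octave, so the interval is some kind of thirteenth.
Fb3 to Dbb5 is 20 semitones, a half step short of the major thirteenth (21), so this is minor.
(Equivalently, a compound minor sixth: a minor sixth plus an octave.)

m13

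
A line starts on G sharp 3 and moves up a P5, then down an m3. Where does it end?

B sharp 3

G#3 up a perfect fifth → D#4 (7 semitones).
Down a minor third from D#4: B#3 (3 semitones down).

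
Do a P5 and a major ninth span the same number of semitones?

No

7 semitones (perfect fifth) vs 14 semitones (major ninth): not equal.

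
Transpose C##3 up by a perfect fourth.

F##3

Counting four letter names up from C lands on F.
A perfect fourth spans 5 semitones, so from C##3 the target pitch is F##3.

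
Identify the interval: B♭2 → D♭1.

Descending from Bb2 to Db1 is the same interval as ascending Db1 to Bb2.
D to B spans six letter names (D-E-F-G-A-B), plus an octave — that makes it a thirteenth of some quality.
The major thirteenth spans 21 semitones, and Db1 to Bb2 is exactly 21 semitones — so this is a major thirteenth.
(Equivalently, a compound major sixth: a major sixth plus an octave.)

major thirteenth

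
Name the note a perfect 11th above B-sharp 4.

Four letters up from B (plus an octave) reaches E.
A perfect eleventh spans 17 semitones, so from B#4 the target pitch is E#6.

E-sharp 6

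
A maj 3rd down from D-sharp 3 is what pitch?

The third takes the letter from D down to B.
A major third spans 4 semitones, so from D#3 the target pitch is B2.

B 2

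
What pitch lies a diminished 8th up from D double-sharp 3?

D sharp 4

An octave keeps the letter name D, an octave up from D.
Moving 11 semitones up from D##3 (the size of a diminished octave) reaches D#4.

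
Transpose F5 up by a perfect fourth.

Four letter names up from F: B.
Moving 5 semitones up from F5 (the size of a perfect fourth) reaches Bb5.

Bb5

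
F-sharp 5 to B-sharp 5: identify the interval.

F to B spans four letter names (F-G-A-B): a fourth.
The perfect fourth is 5 semitones; here we have 6, one semitone wider: augmented.

augmented 4th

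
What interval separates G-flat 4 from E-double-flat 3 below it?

Descending from Gb4 to Ebb3 is the same interval as ascending Ebb3 to Gb4.
E to G spans three letter names (E-F-G), plus an octave — that makes it a tenth of some quality.
Counting semitones, Ebb3→Gb4 is 16, which is the major tenth.
(Equivalently, a compound major third: a major third plus an octave.)

M10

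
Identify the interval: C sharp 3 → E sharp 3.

M3

C to E spans three letter names (C-D-E), so the interval is some kind of third.
Counting semitones, C#3→E#3 is 4, which is the major third.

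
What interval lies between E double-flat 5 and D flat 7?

M14

E to D spans seven letter names (E-F-G-A-B-C-D), plus an octave — that makes it a fourteenth of some quality.
Ebb5 to Db7 is 23 semitones, matching the major fourteenth exactly, so the quality is major.
(Equivalently, a compound major seventh: a major seventh plus an octave.)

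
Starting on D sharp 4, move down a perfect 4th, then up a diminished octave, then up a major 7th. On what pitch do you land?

G sharp 5

Down a perfect fourth from D#4: A#3 (5 semitones down).
A diminished octave up from A#3 is A4.
Up a major seventh from A4: G#5 (11 semitones up).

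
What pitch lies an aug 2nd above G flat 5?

The second takes the letter from G up to A.
An augmented second is 3 semitones; 3 semitones up from Gb5 gives A5.

A 5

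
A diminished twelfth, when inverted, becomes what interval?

A4

First reduce the compound diminished twelfth to its simple form, a diminished fifth.
Inverted interval numbers add to nine, so a fifth pairs with a fourth (5 + 4 = 9).
The quality also flips — diminished becomes augmented — giving an augmented fourth.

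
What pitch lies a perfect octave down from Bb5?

Bb4

An octave keeps the letter name B, an octave down from B.
A perfect octave is 12 semitones; 12 semitones down from Bb5 gives Bb4.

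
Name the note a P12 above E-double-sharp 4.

Five letters up from E (plus an octave) reaches B.
A perfect twelfth is 19 semitones; 19 semitones up from E##4 gives B##5.

B-double-sharp 5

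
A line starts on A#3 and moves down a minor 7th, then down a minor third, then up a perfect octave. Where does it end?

A minor seventh down from A#3 is B#2.
Down a minor third from B#2: G##2 (3 semitones down).
A perfect octave up from G##2 is G##3.

G##3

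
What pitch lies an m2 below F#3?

E#3

Two letter names down from F: E.
Moving 1 semitone down from F#3 (the size of a minor second) reaches E#3.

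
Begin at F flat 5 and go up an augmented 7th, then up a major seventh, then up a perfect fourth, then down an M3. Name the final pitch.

Fb5 up an augmented seventh → E6 (12 semitones).
A major seventh up from E6 is D#7.
D#7 up a perfect fourth → G#7 (5 semitones).
A major third down from G#7 is E7.

E 7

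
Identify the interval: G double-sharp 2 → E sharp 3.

G to E spans six letter names (G-A-B-C-D-E), so the interval is some kind of sixth.
At 8 semitones, G##2→E#3 falls one short of a major sixth: minor.

minor sixth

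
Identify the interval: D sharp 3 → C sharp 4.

D to C spans seven letter names (D-E-F-G-A-B-C), so the interval is some kind of seventh.
D#3 to C#4 is 10 semitones, a half step short of the major seventh (11), so this is minor.

minor seventh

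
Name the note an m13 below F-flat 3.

The thirteenth's letter: F down six letter names plus an octave → A.
A minor thirteenth spans 20 semitones, so from Fb3 the target pitch is Ab1.

A-flat 1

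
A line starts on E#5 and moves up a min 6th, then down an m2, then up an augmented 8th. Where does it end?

Up a minor sixth from E#5: C#6 (8 semitones up).
Down a minor second from C#6: B#5 (1 semitone down).
An augmented octave up from B#5 is B##6.

B##6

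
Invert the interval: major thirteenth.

minor 3rd

First reduce the compound major thirteenth to its simple form, a major sixth.
The rule of nine gives the new number: 9 − 6 = 3, so a sixth becomes a third.
And major becomes minor under inversion, so we get a minor third.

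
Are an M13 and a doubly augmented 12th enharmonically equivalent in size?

Yes

Both span 21 semitones: a major thirteenth and a doubly augmented twelfth are the same chromatic distance.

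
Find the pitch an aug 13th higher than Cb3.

The thirteenth's letter: C up six letter names plus an octave → A.
An augmented thirteenth is 22 semitones; 22 semitones up from Cb3 gives A4.

A4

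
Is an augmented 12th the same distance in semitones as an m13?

Yes

Both span 20 semitones: an augmented twelfth and a minor thirteenth are the same chromatic distance.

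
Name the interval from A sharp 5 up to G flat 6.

dd7

A to G spans seven letter names (A-B-C-D-E-F-G), so the interval is some kind of seventh.
The major seventh is 11 semitones; here we have 8, three semitones narrower: doubly diminished.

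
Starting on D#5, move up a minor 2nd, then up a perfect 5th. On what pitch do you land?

D#5 up a minor second → E5 (1 semitone).
Up a perfect fifth from E5: B5 (7 semitones up).

B5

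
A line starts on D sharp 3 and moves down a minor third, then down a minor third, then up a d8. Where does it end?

G sharp 3

D#3 down a minor third → B#2 (3 semitones).
B#2 down a minor third → G##2 (3 semitones).
Up a diminished octave from G##2: G#3 (11 semitones up).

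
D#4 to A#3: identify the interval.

Descending from D#4 to A#3 is the same interval as ascending A#3 to D#4.
A to D spans four letter names (A-B-C-D), so the interval is some kind of fourth.
The perfect fourth spans 5 semitones, and A#3 to D#4 is exactly 5 semitones — so this is a perfect fourth.

P4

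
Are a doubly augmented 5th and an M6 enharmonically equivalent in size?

A doubly augmented fifth spans 9 semitones, and a major sixth also spans 9 semitones — they're enharmonic.

Yes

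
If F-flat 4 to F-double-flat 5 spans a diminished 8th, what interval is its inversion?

Inverted interval numbers add to nine, so an octave pairs with a unison (8 + 1 = 9).
And diminished becomes augmented under inversion, so we get an augmented unison.

A1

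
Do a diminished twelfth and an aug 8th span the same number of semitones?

18 semitones (diminished twelfth) vs 13 semitones (augmented octave): not equal.

No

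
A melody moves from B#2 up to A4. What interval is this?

d14

B to A spans seven letter names (B-C-D-E-F-G-A), plus an octave — that makes it a fourteenth of some quality.
The major fourteenth is 23 semitones; here we have 21, two semitones narrower: diminished.
(Equivalently, a compound diminished seventh: a diminished seventh plus an octave.)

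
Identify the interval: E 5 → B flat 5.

E to B spans five letter names (E-F-G-A-B) — that makes it a fifth of some quality.
The perfect fifth is 7 semitones; here we have 6, one semitone narrower: diminished.

diminished fifth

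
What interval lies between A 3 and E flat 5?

A to E spans five letter names (A-B-C-D-E), plus an octave: a twelfth.
A perfect twelfth would be 19 semitones; A3 to Eb5 is 18, one semitone narrower, so the interval is diminished.
(Equivalently, a compound diminished fifth: a diminished fifth plus an octave.)

diminished 12th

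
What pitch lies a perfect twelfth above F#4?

C#6

The twelfth's letter: F up five letter names plus an octave → C.
A perfect twelfth spans 19 semitones, so from F#4 the target pitch is C#6.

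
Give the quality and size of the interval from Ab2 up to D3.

A to D spans four letter names (A-B-C-D) — that makes it a fourth of some quality.
Ab2 to D3 spans 6 semitones — one semitone wider than the perfect fourth (5) — giving an augmented fourth.

augmented fourth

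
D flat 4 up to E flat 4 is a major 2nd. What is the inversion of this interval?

minor seventh

Inverted interval numbers add to nine, so a second pairs with a seventh (2 + 7 = 9).
And major becomes minor under inversion, so we get a minor seventh.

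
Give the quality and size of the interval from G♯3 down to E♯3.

m3

Descending from G#3 to E#3 is the same interval as ascending E#3 to G#3.
E to G spans three letter names (E-F-G) — that makes it a third of some quality.
A major third would be 4 semitones, but E#3 to G#3 is 3 — one semitone narrower, making it a minor third.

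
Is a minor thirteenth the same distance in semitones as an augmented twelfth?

Yes

A minor thirteenth = 20 semitones = an augmented twelfth; enharmonically equal.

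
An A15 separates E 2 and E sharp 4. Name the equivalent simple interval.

augmented octave

Subtracting seven from the interval number removes an octave: 15 − 7 = 8.
That makes an augmented fifteenth a compound augmented octave — an octave plus an augmented octave.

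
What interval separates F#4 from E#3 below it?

minor 9th

Descending from F#4 to E#3 is the same interval as ascending E#3 to F#4.
E to F spans two letter names (E-F), plus an octave, so the interval is some kind of ninth.
E#3 to F#4 is 13 semitones, a half step short of the major ninth (14), so this is minor.
(Equivalently, a compound minor second: a minor second plus an octave.)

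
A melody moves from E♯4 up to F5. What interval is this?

diminished 9th

E to F spans two letter names (E-F), plus an octave: a ninth.
A major ninth would be 14 semitones; E#4 to F5 is 12, two semitones narrower, so the interval is diminished.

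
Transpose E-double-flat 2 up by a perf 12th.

B-double-flat 3

Counting five letter names plus an octave up from E lands on B.
A perfect twelfth spans 19 semitones, so from Ebb2 the target pitch is Bbb3.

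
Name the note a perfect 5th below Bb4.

Eb4

The fifth takes the letter from B down to E.
Moving 7 semitones down from Bb4 (the size of a perfect fifth) reaches Eb4.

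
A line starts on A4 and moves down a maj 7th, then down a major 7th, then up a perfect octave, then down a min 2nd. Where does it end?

A4 down a major seventh → Bb3 (11 semitones).
A major seventh down from Bb3 is Cb3.
A perfect octave up from Cb3 is Cb4.
A minor second down from Cb4 is Bb3.

Bb3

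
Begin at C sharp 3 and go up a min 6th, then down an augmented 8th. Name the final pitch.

Up a minor sixth from C#3: A3 (8 semitones up).
A3 down an augmented octave → Ab2 (13 semitones).

A flat 2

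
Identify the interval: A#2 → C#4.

minor tenth

A to C spans three letter names (A-B-C), plus an octave, so the interval is some kind of tenth.
At 15 semitones, A#2→C#4 falls one short of a major tenth: minor.
(Equivalently, a compound minor third: a minor third plus an octave.)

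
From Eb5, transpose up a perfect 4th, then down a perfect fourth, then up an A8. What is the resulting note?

E6

Eb5 up a perfect fourth → Ab5 (5 semitones).
Ab5 down a perfect fourth → Eb5 (5 semitones).
An augmented octave up from Eb5 is E6.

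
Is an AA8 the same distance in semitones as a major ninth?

A doubly augmented octave = 14 semitones = a major ninth; enharmonically equal.

Yes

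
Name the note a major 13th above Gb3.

Eb5

The thirteenth's letter: G up six letter names plus an octave → E.
A major thirteenth is 21 semitones; 21 semitones up from Gb3 gives Eb5.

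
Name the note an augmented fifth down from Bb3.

Ebb3

Five letter names down from B: E.
An augmented fifth spans 8 semitones, so from Bb3 the target pitch is Ebb3.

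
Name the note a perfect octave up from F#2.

F#3

An octave keeps the letter name F, an octave up from F.
Moving 12 semitones up from F#2 (the size of a perfect octave) reaches F#3.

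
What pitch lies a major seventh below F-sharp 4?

Counting seven letter names down from F lands on G.
Moving 11 semitones down from F#4 (the size of a major seventh) reaches G3.

G 3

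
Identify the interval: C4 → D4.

C to D spans two letter names (C-D), so the interval is some kind of second.
Counting semitones, C4→D4 is 2, which is the major second.

major 2nd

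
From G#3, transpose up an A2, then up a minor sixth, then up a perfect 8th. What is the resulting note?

G#3 up an augmented second → A##3 (3 semitones).
Up a minor sixth from A##3: F##4 (8 semitones up).
Up a perfect octave from F##4: F##5 (12 semitones up).

F##5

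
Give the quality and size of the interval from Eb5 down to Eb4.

perfect 8th

Descending from Eb5 to Eb4 is the same interval as ascending Eb4 to Eb5.
E to E is the same letter name, plus an octave — that makes it an octave of some quality.
Counting semitones, Eb4→Eb5 is 12, which is the perfect octave.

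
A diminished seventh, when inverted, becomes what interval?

The rule of nine gives the new number: 9 − 7 = 2, so a seventh becomes a second.
And diminished becomes augmented under inversion, so we get an augmented second.

A2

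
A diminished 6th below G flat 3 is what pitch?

The sixth takes the letter from G down to B.
A diminished sixth is 7 semitones; 7 semitones down from Gb3 gives B2.

B 2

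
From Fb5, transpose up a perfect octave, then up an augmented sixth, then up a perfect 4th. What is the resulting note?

Up a perfect octave from Fb5: Fb6 (12 semitones up).
An augmented sixth up from Fb6 is D7.
D7 up a perfect fourth → G7 (5 semitones).

G7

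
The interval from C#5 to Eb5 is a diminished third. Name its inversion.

augmented 6th

Inverted interval numbers add to nine, so a third pairs with a sixth (3 + 6 = 9).
And diminished becomes augmented under inversion, so we get an augmented sixth.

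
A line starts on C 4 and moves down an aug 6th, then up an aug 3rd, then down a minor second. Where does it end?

F sharp 3

An augmented sixth down from C4 is Ebb3.
An augmented third up from Ebb3 is G3.
A minor second down from G3 is F#3.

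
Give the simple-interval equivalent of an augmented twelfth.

Subtracting seven from the interval number removes an octave: 12 − 7 = 5.
That makes an augmented twelfth a compound augmented fifth — an octave plus an augmented fifth.

augmented fifth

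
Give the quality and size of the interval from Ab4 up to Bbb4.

minor second

A to B spans two letter names (A-B), so the interval is some kind of second.
Ab4 to Bbb4 is 1 semitone, a half step short of the major second (2), so this is minor.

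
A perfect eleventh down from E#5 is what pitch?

Four letters down from E (plus an octave) reaches B.
A perfect eleventh spans 17 semitones, so from E#5 the target pitch is B#3.

B#3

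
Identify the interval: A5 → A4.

perfect octave

Descending from A5 to A4 is the same interval as ascending A4 to A5.
A to A is the same letter name, plus an octave: an octave.
Counting semitones, A4→A5 is 12, which is the perfect octave.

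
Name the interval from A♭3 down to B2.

diminished seventh

Descending from Ab3 to B2 is the same interval as ascending B2 to Ab3.
B to A spans seven letter names (B-C-D-E-F-G-A), so the interval is some kind of seventh.
A major seventh would be 11 semitones; B2 to Ab3 is 9, two semitones narrower, so the interval is diminished.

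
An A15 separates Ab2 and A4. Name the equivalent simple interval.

A8

Take out an octave (7 from the number): 15 − 7 = 8.
Quality carries through unchanged, so the simple form is an augmented octave.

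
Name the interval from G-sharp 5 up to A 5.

G to A spans two letter names (G-A) — that makes it a second of some quality.
G#5 to A5 is 1 semitone, a half step short of the major second (2), so this is minor.

m2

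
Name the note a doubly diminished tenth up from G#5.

Bbb6

The tenth's letter: G up three letter names plus an octave → B.
Moving 13 semitones up from G#5 (the size of a doubly diminished tenth) reaches Bbb6.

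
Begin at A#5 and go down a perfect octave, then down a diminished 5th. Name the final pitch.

A#5 down a perfect octave → A#4 (12 semitones).
A#4 down a diminished fifth → D##4 (6 semitones).

D##4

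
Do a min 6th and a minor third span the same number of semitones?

No

A minor sixth is 8 semitones but a minor third is 3 semitones — different sizes.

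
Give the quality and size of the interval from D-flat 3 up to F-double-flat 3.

D to F spans three letter names (D-E-F) — that makes it a third of some quality.
The major third is 4 semitones; here we have 2, two semitones narrower: diminished.

diminished third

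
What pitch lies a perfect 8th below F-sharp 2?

For an octave the letter name doesn't change: still F, an octave down.
Moving 12 semitones down from F#2 (the size of a perfect octave) reaches F#1.

F-sharp 1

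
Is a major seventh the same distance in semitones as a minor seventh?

No

11 semitones (major seventh) vs 10 semitones (minor seventh): not equal.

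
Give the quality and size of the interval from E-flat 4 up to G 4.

E to G spans three letter names (E-F-G): a third.
Eb4 to G4 is 4 semitones, matching the major third exactly, so the quality is major.

M3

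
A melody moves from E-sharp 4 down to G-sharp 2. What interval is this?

Descending from E#4 to G#2 is the same interval as ascending G#2 to E#4.
G to E spans six letter names (G-A-B-C-D-E), plus an octave — that makes it a thirteenth of some quality.
Counting semitones, G#2→E#4 is 21, which is the major thirteenth.
(Equivalently, a compound major sixth: a major sixth plus an octave.)

M13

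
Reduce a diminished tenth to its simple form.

Take out an octave (7 from the number): 10 − 7 = 3.
That makes a diminished tenth a compound diminished third — an octave plus a diminished third.

diminished third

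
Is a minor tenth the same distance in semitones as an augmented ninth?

Both span 15 semitones: a minor tenth and an augmented ninth are the same chromatic distance.

Yes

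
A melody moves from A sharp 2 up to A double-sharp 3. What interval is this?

augmented octave

A to A is the same letter name, plus an octave — that makes it an octave of some quality.
A perfect octave would be 12 semitones; A#2 to A##3 is 13, one semitone wider, so the interval is augmented.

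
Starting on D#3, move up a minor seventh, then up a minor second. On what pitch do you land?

D4

D#3 up a minor seventh → C#4 (10 semitones).
Up a minor second from C#4: D4 (1 semitone up).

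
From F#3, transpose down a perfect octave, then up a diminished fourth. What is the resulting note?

Bb2

Down a perfect octave from F#3: F#2 (12 semitones down).
A diminished fourth up from F#2 is Bb2.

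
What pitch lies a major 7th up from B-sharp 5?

Seven letter names up from B: A.
A major seventh spans 11 semitones, so from B#5 the target pitch is A##6.

A-double-sharp 6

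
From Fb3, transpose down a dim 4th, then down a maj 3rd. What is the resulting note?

Fb3 down a diminished fourth → C3 (4 semitones).
Down a major third from C3: Ab2 (4 semitones down).

Ab2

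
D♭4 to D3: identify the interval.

diminished 8th

Descending from Db4 to D3 is the same interval as ascending D3 to Db4.
D to D is the same letter name, plus an octave: an octave.
D3 to Db4 spans 11 semitones — one semitone narrower than the perfect octave (12) — giving a diminished octave.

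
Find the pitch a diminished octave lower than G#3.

An octave keeps the letter name G, an octave down from G.
Moving 11 semitones down from G#3 (the size of a diminished octave) reaches G##2.

G##2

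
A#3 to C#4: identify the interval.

A to C spans three letter names (A-B-C): a third.
At 3 semitones, A#3→C#4 falls one short of a major third: minor.

minor third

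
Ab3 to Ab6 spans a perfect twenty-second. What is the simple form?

P8

Take out 2 octaves (14 from the number): 22 − 14 = 8.
So a perfect twenty-second is 2 octaves plus a perfect octave. The quality is unchanged.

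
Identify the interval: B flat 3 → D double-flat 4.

diminished third

B to D spans three letter names (B-C-D) — that makes it a third of some quality.
The major third is 4 semitones; here we have 2, two semitones narrower: diminished.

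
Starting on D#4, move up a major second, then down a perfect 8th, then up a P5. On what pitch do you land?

Up a major second from D#4: E#4 (2 semitones up).
A perfect octave down from E#4 is E#3.
A perfect fifth up from E#3 is B#3.

B#3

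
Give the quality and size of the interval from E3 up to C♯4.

major 6th

E to C spans six letter names (E-F-G-A-B-C), so the interval is some kind of sixth.
Counting semitones, E3→C#4 is 9, which is the major sixth.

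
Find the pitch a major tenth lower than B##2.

G##1

Three letters down from B (plus an octave) reaches G.
A major tenth spans 16 semitones, so from B##2 the target pitch is G##1.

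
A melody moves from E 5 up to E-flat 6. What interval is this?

d8

E to E is the same letter name, plus an octave: an octave.
A perfect octave would be 12 semitones; E5 to Eb6 is 11, one semitone narrower, so the interval is diminished.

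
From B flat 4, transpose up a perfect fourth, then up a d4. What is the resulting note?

Bb4 up a perfect fourth → Eb5 (5 semitones).
Eb5 up a diminished fourth → Abb5 (4 semitones).

A double-flat 5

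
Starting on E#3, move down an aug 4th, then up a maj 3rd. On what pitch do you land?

E#3 down an augmented fourth → B2 (6 semitones).
B2 up a major third → D#3 (4 semitones).

D#3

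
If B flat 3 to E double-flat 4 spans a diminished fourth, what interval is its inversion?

Inverted interval numbers add to nine, so a fourth pairs with a fifth (4 + 5 = 9).
And diminished becomes augmented under inversion, so we get an augmented fifth.

augmented 5th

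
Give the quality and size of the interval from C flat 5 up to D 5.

C to D spans two letter names (C-D) — that makes it a second of some quality.
Cb5 to D5 spans 3 semitones — one semitone wider than the major second (2) — giving an augmented second.

augmented second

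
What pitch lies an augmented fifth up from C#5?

G##5

The fifth takes the letter from C up to G.
An augmented fifth is 8 semitones; 8 semitones up from C#5 gives G##5.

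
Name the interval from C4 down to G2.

Descending from C4 to G2 is the same interval as ascending G2 to C4.
G to C spans four letter names (G-A-B-C), plus an octave — that makes it an eleventh of some quality.
Counting semitones, G2→C4 is 17, which is the perfect eleventh.
(Equivalently, a compound perfect fourth: a perfect fourth plus an octave.)

perfect 11th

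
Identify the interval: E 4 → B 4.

perfect 5th

E to B spans five letter names (E-F-G-A-B), so the interval is some kind of fifth.
E4 to B4 is 7 semitones, matching the perfect fifth exactly, so the quality is perfect.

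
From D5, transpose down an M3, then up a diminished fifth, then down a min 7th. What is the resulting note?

Gb4

D5 down a major third → Bb4 (4 semitones).
Up a diminished fifth from Bb4: Fb5 (6 semitones up).
Down a minor seventh from Fb5: Gb4 (10 semitones down).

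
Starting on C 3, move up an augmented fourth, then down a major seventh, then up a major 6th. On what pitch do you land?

E 3

Up an augmented fourth from C3: F#3 (6 semitones up).
Down a major seventh from F#3: G2 (11 semitones down).
G2 up a major sixth → E3 (9 semitones).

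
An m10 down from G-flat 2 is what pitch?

E-flat 1

The tenth's letter: G down three letter names plus an octave → E.
Moving 15 semitones down from Gb2 (the size of a minor tenth) reaches Eb1.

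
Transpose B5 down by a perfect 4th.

Counting four letter names down from B lands on F.
A perfect fourth spans 5 semitones, so from B5 the target pitch is F#5.

F#5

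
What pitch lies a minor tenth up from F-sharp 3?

A 4

The tenth's letter: F up three letter names plus an octave → A.
A minor tenth spans 15 semitones, so from F#3 the target pitch is A4.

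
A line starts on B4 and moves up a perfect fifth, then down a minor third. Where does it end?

D#5

B4 up a perfect fifth → F#5 (7 semitones).
F#5 down a minor third → D#5 (3 semitones).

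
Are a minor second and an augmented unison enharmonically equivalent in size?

Yes

Both span 1 semitone: a minor second and an augmented unison are the same chromatic distance.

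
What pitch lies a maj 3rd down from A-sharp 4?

The third takes the letter from A down to F.
A major third is 4 semitones; 4 semitones down from A#4 gives F#4.

F-sharp 4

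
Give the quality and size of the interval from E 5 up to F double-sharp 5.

E to F spans two letter names (E-F), so the interval is some kind of second.
A major second would be 2 semitones; E5 to F##5 is 3, one semitone wider, so the interval is augmented.

augmented second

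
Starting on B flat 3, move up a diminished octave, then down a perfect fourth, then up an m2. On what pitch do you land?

A diminished octave up from Bb3 is Bbb4.
Bbb4 down a perfect fourth → Fb4 (5 semitones).
A minor second up from Fb4 is Gbb4.

G double-flat 4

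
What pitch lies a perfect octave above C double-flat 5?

C double-flat 6

The letter stays C (same as the start), shifted an octave up.
A perfect octave spans 12 semitones, so from Cbb5 the target pitch is Cbb6.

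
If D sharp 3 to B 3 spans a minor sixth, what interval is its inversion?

M3

Interval numbers invert to sum to nine: 6 + 3 = 9, so a sixth inverts to a third.
The quality also flips — minor becomes major — giving a major third.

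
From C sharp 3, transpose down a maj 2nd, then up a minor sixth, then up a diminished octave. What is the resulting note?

G flat 4

C#3 down a major second → B2 (2 semitones).
Up a minor sixth from B2: G3 (8 semitones up).
G3 up a diminished octave → Gb4 (11 semitones).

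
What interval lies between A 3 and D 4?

P4

A to D spans four letter names (A-B-C-D): a fourth.
A3 to D4 is 5 semitones, matching the perfect fourth exactly, so the quality is perfect.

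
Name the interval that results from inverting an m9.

First reduce the compound minor ninth to its simple form, a minor second.
The rule of nine gives the new number: 9 − 2 = 7, so a second becomes a seventh.
The quality also flips — minor becomes major — giving a major seventh.

major seventh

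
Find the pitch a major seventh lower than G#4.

A3

Counting seven letter names down from G lands on A.
A major seventh spans 11 semitones, so from G#4 the target pitch is A3.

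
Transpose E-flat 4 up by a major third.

G 4

Counting three letter names up from E lands on G.
A major third spans 4 semitones, so from Eb4 the target pitch is G4.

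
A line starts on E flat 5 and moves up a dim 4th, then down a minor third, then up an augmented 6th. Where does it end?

Eb5 up a diminished fourth → Abb5 (4 semitones).
Abb5 down a minor third → Fb5 (3 semitones).
Up an augmented sixth from Fb5: D6 (10 semitones up).

D 6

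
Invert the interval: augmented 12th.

d4

First reduce the compound augmented twelfth to its simple form, an augmented fifth.
The rule of nine gives the new number: 9 − 5 = 4, so a fifth becomes a fourth.
Quality inverts too: augmented becomes diminished. That makes the inversion a diminished fourth.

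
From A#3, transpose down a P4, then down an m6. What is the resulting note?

A perfect fourth down from A#3 is E#3.
Down a minor sixth from E#3: G##2 (8 semitones down).

G##2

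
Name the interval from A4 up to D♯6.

A to D spans four letter names (A-B-C-D), plus an octave — that makes it an eleventh of some quality.
The perfect eleventh is 17 semitones; here we have 18, one semitone wider: augmented.
(Equivalently, a compound augmented fourth: an augmented fourth plus an octave.)

augmented eleventh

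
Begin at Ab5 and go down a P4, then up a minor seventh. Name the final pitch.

Db6

Ab5 down a perfect fourth → Eb5 (5 semitones).
A minor seventh up from Eb5 is Db6.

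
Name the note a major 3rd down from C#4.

A3

Three letter names down from C: A.
Moving 4 semitones down from C#4 (the size of a major third) reaches A3.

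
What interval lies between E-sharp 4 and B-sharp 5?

perfect 12th

E to B spans five letter names (E-F-G-A-B), plus an octave — that makes it a twelfth of some quality.
E#4 to B#5 is 19 semitones, matching the perfect twelfth exactly, so the quality is perfect.
(Equivalently, a compound perfect fifth: a perfect fifth plus an octave.)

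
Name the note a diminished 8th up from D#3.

For an octave the letter name doesn't change: still D, an octave up.
A diminished octave is 11 semitones; 11 semitones up from D#3 gives D4.

D4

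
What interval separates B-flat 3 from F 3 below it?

perfect fourth

Descending from Bb3 to F3 is the same interval as ascending F3 to Bb3.
F to B spans four letter names (F-G-A-B): a fourth.
F3 to Bb3 is 5 semitones, matching the perfect fourth exactly, so the quality is perfect.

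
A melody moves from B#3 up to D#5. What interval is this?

B to D spans three letter names (B-C-D), plus an octave: a tenth.
A major tenth would be 16 semitones, but B#3 to D#5 is 15 — one semitone narrower, making it a minor tenth.
(Equivalently, a compound minor third: a minor third plus an octave.)

minor tenth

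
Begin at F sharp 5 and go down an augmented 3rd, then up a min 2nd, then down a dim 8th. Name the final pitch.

F#5 down an augmented third → Db5 (5 semitones).
Up a minor second from Db5: Ebb5 (1 semitone up).
A diminished octave down from Ebb5 is Eb4.

E flat 4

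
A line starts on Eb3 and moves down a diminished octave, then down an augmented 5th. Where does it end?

Ab1

A diminished octave down from Eb3 is E2.
E2 down an augmented fifth → Ab1 (8 semitones).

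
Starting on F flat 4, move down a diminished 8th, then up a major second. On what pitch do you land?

G 3

A diminished octave down from Fb4 is F3.
Up a major second from F3: G3 (2 semitones up).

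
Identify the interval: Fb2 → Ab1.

minor sixth

Descending from Fb2 to Ab1 is the same interval as ascending Ab1 to Fb2.
A to F spans six letter names (A-B-C-D-E-F): a sixth.
Ab1 to Fb2 is 8 semitones, a half step short of the major sixth (9), so this is minor.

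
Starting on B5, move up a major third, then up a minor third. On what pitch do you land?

B5 up a major third → D#6 (4 semitones).
A minor third up from D#6 is F#6.

F#6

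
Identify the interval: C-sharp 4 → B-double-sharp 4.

A7

C to B spans seven letter names (C-D-E-F-G-A-B), so the interval is some kind of seventh.
The major seventh is 11 semitones; here we have 12, one semitone wider: augmented.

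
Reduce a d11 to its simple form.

d4

Each octave removed subtracts seven from the number: 11 − 7 = 4.
That makes a diminished eleventh a compound diminished fourth — an octave plus a diminished fourth.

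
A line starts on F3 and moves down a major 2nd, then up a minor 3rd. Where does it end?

Gb3

F3 down a major second → Eb3 (2 semitones).
Up a minor third from Eb3: Gb3 (3 semitones up).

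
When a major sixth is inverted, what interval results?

Inverted interval numbers add to nine, so a sixth pairs with a third (6 + 3 = 9).
The quality also flips — major becomes minor — giving a minor third.

minor third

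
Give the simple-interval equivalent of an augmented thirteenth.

augmented sixth

Take out an octave (7 from the number): 13 − 7 = 6.
So an augmented thirteenth is an octave plus an augmented sixth. The quality is unchanged.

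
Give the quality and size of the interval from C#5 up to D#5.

C to D spans two letter names (C-D), so the interval is some kind of second.
The major second spans 2 semitones, and C#5 to D#5 is exactly 2 semitones — so this is a major second.

major 2nd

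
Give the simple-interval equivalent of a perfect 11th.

Take out an octave (7 from the number): 11 − 7 = 4.
So a perfect eleventh is an octave plus a perfect fourth. The quality is unchanged.

P4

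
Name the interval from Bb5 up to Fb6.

diminished 5th

B to F spans five letter names (B-C-D-E-F) — that makes it a fifth of some quality.
Bb5 to Fb6 spans 6 semitones — one semitone narrower than the perfect fifth (7) — giving a diminished fifth.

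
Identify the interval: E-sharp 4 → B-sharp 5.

perfect 12th

E to B spans five letter names (E-F-G-A-B), plus an octave: a twelfth.
The perfect twelfth spans 19 semitones, and E#4 to B#5 is exactly 19 semitones — so this is a perfect twelfth.
(Equivalently, a compound perfect fifth: a perfect fifth plus an octave.)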